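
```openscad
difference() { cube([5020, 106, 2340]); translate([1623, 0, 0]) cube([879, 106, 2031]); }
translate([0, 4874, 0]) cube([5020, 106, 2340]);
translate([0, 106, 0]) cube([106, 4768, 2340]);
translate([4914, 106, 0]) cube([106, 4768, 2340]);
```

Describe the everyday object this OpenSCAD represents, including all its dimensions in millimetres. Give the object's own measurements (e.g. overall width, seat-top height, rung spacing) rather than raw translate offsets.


A single room: four walls, each 2340 mm tall and 106 mm thick, enclosing an outside footprint 5020×4980 mm (x × y), no floor or roof. The front and back walls (−y and +y sides) run the full x-width; the side walls fit between their inner faces. A door opening 879 mm wide and 2031 mm tall is cut through the front wall from the floor up, its −x edge 1623 mm from the wall's −x end.


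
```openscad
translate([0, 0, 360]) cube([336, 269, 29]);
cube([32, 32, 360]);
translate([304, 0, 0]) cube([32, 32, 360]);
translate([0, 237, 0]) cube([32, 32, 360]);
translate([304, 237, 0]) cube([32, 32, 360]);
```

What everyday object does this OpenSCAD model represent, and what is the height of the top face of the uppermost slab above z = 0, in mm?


A stool. The seat height is 389 mm.

A 336×269×29 slab at z = 360 on four corner posts — a stool. The seat top is 360 + 29 = 389 mm.


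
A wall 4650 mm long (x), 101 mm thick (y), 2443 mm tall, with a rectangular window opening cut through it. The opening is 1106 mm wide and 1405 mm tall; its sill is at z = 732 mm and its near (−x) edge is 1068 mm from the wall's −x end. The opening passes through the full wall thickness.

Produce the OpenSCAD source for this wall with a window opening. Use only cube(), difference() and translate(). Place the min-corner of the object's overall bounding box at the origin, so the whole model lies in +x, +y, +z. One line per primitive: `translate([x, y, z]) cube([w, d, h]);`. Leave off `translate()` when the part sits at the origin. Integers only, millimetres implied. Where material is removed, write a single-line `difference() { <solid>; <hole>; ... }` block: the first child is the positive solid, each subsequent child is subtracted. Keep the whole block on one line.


difference() { cube([4650, 101, 2443]); translate([1068, 0, 732]) cube([1106, 101, 1405]); }


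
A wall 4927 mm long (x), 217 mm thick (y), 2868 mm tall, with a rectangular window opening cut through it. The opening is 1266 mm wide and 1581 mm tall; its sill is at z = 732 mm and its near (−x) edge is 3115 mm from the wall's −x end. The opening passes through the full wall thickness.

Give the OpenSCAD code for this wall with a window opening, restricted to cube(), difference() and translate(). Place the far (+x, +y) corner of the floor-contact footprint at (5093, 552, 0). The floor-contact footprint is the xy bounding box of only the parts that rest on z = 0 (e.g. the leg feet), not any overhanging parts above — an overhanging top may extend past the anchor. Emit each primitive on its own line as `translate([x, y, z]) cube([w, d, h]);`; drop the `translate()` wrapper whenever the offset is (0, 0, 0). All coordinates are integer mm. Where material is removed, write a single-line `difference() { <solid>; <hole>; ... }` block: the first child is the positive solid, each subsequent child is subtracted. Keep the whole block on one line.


difference() { translate([166, 335, 0]) cube([4927, 217, 2868]); translate([3281, 335, 732]) cube([1266, 217, 1581]); }


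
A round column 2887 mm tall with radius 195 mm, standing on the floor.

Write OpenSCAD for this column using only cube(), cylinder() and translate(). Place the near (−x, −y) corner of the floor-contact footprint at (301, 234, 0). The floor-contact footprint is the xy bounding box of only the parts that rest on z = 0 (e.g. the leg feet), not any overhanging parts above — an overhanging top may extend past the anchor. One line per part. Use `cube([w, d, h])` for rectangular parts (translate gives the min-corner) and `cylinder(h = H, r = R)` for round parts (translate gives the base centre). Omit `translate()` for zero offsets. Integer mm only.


translate([496, 429, 0]) cylinder(h = 2887, r = 195);


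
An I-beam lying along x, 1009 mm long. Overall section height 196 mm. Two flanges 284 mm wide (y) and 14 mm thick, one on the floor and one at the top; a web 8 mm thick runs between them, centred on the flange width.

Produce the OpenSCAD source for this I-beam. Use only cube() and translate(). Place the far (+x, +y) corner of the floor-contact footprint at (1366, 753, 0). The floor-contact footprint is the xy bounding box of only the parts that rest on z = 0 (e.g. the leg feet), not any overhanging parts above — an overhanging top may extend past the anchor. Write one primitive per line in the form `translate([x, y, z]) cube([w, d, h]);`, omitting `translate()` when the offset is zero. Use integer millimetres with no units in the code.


translate([357, 469, 0]) cube([1009, 284, 14]);
translate([357, 607, 14]) cube([1009, 8, 168]);
translate([357, 469, 182]) cube([1009, 284, 14]);


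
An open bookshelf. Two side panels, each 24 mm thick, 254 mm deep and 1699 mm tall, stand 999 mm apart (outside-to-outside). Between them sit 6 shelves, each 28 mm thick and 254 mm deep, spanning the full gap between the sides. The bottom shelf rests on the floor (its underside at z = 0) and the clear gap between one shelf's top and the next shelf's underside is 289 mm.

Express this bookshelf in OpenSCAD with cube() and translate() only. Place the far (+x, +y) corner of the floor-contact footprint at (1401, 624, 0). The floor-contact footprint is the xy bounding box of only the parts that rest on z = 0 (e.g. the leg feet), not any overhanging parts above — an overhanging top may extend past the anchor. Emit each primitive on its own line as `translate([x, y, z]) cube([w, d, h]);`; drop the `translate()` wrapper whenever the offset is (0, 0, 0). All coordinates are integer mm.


translate([402, 370, 0]) cube([24, 254, 1699]);
translate([1377, 370, 0]) cube([24, 254, 1699]);
translate([426, 370, 0]) cube([951, 254, 28]);
translate([426, 370, 317]) cube([951, 254, 28]);
translate([426, 370, 634]) cube([951, 254, 28]);
translate([426, 370, 951]) cube([951, 254, 28]);
translate([426, 370, 1268]) cube([951, 254, 28]);
translate([426, 370, 1585]) cube([951, 254, 28]);


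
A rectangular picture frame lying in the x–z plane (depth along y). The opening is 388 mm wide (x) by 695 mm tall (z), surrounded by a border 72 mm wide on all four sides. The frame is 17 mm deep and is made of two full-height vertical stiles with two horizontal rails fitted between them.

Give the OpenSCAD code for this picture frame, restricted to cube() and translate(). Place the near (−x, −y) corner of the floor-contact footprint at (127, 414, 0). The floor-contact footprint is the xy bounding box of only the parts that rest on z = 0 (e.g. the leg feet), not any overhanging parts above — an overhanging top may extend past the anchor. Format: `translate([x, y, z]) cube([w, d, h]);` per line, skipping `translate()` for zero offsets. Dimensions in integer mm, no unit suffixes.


translate([127, 414, 0]) cube([72, 17, 839]);
translate([587, 414, 0]) cube([72, 17, 839]);
translate([199, 414, 0]) cube([388, 17, 72]);
translate([199, 414, 767]) cube([388, 17, 72]);


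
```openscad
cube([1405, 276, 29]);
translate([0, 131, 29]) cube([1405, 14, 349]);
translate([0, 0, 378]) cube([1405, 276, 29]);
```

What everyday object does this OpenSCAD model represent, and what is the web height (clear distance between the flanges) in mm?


An I-beam. The web height is 349 mm.

Two wide flanges with a thin centred web — an I-beam. Overall 407 mm minus two 29 mm flanges gives a web of 407 − 2·29 = 349 mm.


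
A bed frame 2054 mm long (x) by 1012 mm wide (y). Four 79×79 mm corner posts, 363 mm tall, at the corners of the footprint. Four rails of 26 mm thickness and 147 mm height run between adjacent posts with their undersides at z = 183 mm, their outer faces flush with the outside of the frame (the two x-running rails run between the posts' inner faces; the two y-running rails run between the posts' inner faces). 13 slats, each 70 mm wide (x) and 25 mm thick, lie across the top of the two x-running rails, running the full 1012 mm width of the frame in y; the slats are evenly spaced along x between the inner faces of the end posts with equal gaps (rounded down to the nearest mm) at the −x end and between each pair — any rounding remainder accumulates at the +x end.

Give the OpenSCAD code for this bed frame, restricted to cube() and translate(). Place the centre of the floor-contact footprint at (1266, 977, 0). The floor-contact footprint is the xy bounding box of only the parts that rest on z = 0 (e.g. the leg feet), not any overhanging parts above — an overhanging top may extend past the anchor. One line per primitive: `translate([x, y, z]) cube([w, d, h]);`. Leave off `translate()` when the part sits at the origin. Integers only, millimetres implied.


// slat z = rail_z + rail_h = 183 + 147 = 330
// slat gap = ⌊(1896 − 13·70) / 14⌋ = 70
translate([239, 471, 0]) cube([79, 79, 363]);
translate([239, 1404, 0]) cube([79, 79, 363]);
translate([2214, 471, 0]) cube([79, 79, 363]);
translate([2214, 1404, 0]) cube([79, 79, 363]);
translate([318, 471, 183]) cube([1896, 26, 147]);
translate([318, 1457, 183]) cube([1896, 26, 147]);
translate([239, 550, 183]) cube([26, 854, 147]);
translate([2267, 550, 183]) cube([26, 854, 147]);
translate([388, 471, 330]) cube([70, 1012, 25]);
translate([528, 471, 330]) cube([70, 1012, 25]);
translate([668, 471, 330]) cube([70, 1012, 25]);
translate([808, 471, 330]) cube([70, 1012, 25]);
translate([948, 471, 330]) cube([70, 1012, 25]);
translate([1088, 471, 330]) cube([70, 1012, 25]);
translate([1228, 471, 330]) cube([70, 1012, 25]);
translate([1368, 471, 330]) cube([70, 1012, 25]);
translate([1508, 471, 330]) cube([70, 1012, 25]);
translate([1648, 471, 330]) cube([70, 1012, 25]);
translate([1788, 471, 330]) cube([70, 1012, 25]);
translate([1928, 471, 330]) cube([70, 1012, 25]);
translate([2068, 471, 330]) cube([70, 1012, 25]);


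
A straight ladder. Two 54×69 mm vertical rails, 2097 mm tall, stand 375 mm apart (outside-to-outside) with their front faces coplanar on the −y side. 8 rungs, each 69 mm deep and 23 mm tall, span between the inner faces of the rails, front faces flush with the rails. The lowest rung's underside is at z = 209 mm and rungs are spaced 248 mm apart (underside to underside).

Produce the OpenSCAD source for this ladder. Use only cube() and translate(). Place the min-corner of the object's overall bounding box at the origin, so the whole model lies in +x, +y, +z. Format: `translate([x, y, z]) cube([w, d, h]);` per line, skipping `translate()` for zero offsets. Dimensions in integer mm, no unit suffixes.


cube([54, 69, 2097]);
translate([321, 0, 0]) cube([54, 69, 2097]);
translate([54, 0, 209]) cube([267, 69, 23]);
translate([54, 0, 457]) cube([267, 69, 23]);
translate([54, 0, 705]) cube([267, 69, 23]);
translate([54, 0, 953]) cube([267, 69, 23]);
translate([54, 0, 1201]) cube([267, 69, 23]);
translate([54, 0, 1449]) cube([267, 69, 23]);
translate([54, 0, 1697]) cube([267, 69, 23]);
translate([54, 0, 1945]) cube([267, 69, 23]);


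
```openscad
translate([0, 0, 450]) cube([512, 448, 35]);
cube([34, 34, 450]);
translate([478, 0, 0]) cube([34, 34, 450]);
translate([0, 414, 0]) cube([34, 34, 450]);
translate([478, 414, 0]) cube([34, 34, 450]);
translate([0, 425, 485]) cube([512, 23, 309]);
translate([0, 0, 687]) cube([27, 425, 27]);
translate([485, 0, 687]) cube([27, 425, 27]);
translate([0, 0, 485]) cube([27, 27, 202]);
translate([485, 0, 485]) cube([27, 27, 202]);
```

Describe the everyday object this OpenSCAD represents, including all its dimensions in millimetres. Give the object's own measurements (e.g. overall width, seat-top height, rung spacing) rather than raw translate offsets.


A chair. The seat is a 512×448×35 mm slab with its top at z = 485 mm, on four 34×34 mm corner legs (flush with the seat edges, standing on z = 0). A flat backrest 23 mm thick, 309 mm tall, spans the full seat width and rises from the seat top along its +y edge, rear face flush with the rear of the seat. Two armrests of 27×27 mm section run along each side from the seat's front edge to the front of the backrest, top faces 229 mm above the seat top and outer faces flush with the seat's x-edges; a 27×27 mm post under the front of each armrest stands on the seat at the front corner.


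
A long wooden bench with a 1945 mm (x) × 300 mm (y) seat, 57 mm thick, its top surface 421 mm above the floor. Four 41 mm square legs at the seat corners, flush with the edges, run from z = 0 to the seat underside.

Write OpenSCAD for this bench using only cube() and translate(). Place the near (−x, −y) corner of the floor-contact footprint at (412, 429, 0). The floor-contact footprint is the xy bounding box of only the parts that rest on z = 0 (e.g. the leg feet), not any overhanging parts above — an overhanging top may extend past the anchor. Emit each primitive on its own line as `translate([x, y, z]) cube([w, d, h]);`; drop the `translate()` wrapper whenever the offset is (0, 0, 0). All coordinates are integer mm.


// leg_h = 421 − 57 = 364
translate([412, 429, 364]) cube([1945, 300, 57]);
translate([412, 429, 0]) cube([41, 41, 364]);
translate([412, 688, 0]) cube([41, 41, 364]);
translate([2316, 429, 0]) cube([41, 41, 364]);
translate([2316, 688, 0]) cube([41, 41, 364]);


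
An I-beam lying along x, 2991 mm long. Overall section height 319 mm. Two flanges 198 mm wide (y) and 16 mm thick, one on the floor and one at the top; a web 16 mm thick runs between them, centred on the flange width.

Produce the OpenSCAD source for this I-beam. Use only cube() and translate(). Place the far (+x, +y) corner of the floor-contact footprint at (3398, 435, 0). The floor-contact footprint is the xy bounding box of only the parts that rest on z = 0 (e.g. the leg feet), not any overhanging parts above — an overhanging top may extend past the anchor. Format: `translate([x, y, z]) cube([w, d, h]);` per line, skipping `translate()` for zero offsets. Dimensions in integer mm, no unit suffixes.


translate([407, 237, 0]) cube([2991, 198, 16]);
translate([407, 328, 16]) cube([2991, 16, 287]);
translate([407, 237, 303]) cube([2991, 198, 16]);


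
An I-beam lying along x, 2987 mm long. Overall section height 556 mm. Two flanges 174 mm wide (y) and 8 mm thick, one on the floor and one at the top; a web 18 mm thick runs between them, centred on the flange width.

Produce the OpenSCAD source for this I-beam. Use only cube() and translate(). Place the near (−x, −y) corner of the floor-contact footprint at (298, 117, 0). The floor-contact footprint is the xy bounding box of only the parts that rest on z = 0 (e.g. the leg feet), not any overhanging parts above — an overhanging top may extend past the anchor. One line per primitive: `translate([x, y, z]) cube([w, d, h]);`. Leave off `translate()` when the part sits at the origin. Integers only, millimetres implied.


translate([298, 117, 0]) cube([2987, 174, 8]);
translate([298, 195, 8]) cube([2987, 18, 540]);
translate([298, 117, 548]) cube([2987, 174, 8]);


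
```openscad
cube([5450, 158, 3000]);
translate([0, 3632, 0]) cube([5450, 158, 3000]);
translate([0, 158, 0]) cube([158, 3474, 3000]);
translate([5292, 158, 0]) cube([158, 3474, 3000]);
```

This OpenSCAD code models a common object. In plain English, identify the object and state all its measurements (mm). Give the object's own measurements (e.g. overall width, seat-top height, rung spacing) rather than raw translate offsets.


The wall frame of a small rectangular building: four walls, each 3000 mm tall and 158 mm thick, enclosing a footprint 5450 mm (x) by 3790 mm (y) outside-to-outside, with no floor or roof. The front and back walls (the −y and +y sides) span the full width; the two side walls fit between them.


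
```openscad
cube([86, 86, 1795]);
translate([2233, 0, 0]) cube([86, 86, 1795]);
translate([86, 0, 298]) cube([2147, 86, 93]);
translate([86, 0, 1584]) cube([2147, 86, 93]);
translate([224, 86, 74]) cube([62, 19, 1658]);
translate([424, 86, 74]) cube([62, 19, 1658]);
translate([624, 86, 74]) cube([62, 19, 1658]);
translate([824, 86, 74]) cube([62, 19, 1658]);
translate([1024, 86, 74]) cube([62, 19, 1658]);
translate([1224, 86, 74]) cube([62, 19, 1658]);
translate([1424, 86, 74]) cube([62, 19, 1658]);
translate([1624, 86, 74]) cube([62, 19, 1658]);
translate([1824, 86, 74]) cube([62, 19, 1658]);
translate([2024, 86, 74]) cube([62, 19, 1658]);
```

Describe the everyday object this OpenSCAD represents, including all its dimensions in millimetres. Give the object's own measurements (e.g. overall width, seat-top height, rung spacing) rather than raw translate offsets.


A fence section. Two 86×86 mm posts, 1795 mm tall, stand on the floor with a clear span of 2147 mm between their inner faces. Two horizontal rails of 86×93 mm section span the gap between the posts with their undersides at z = 298 mm and z = 1584 mm, flush with the posts' −y face. 10 pickets, each 62 mm wide, 19 mm thick and 1658 mm tall, are fixed to the +y face of the rails with their bottoms at z = 74 mm, spaced across the span with a 138 mm gap after the −x post and between neighbouring pickets, with 147 mm left before the +x post.


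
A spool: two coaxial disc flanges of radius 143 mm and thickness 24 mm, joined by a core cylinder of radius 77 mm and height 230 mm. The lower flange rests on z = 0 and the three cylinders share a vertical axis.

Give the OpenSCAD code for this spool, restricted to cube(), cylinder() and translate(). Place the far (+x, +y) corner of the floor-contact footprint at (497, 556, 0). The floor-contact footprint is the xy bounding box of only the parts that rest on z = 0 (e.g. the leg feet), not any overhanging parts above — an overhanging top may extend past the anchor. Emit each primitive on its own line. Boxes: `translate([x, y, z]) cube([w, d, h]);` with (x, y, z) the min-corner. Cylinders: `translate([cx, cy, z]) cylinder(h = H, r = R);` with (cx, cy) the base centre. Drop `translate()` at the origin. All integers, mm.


translate([354, 413, 0]) cylinder(h = 24, r = 143);
translate([354, 413, 24]) cylinder(h = 230, r = 77);
translate([354, 413, 254]) cylinder(h = 24, r = 143);


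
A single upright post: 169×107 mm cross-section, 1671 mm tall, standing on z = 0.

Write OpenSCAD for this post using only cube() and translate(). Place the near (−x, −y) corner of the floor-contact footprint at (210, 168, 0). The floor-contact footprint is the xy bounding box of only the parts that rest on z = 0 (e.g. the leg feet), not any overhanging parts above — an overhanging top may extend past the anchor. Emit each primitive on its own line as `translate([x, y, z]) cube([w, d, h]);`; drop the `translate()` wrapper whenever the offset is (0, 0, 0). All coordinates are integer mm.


translate([210, 168, 0]) cube([169, 107, 1671]);


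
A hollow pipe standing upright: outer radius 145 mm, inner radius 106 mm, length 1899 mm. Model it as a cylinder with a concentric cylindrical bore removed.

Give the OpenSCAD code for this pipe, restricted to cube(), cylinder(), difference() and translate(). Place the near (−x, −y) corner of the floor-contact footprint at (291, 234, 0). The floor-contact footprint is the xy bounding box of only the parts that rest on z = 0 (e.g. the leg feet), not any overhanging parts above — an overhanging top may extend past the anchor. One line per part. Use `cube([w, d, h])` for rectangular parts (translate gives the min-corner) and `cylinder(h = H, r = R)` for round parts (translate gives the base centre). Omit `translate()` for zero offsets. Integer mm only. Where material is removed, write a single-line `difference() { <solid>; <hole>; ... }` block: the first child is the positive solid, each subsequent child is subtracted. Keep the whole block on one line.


difference() { translate([436, 379, 0]) cylinder(h = 1899, r = 145); translate([436, 379, 0]) cylinder(h = 1899, r = 106); }


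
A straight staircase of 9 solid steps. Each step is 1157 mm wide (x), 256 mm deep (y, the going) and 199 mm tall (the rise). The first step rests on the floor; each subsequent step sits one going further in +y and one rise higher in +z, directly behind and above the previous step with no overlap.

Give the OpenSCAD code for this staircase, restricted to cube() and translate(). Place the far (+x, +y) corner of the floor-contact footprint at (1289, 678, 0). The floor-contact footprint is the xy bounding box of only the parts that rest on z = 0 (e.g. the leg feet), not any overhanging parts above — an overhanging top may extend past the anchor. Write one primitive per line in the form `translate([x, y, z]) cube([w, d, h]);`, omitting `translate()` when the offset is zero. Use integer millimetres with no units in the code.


translate([132, 422, 0]) cube([1157, 256, 199]);
translate([132, 678, 199]) cube([1157, 256, 199]);
translate([132, 934, 398]) cube([1157, 256, 199]);
translate([132, 1190, 597]) cube([1157, 256, 199]);
translate([132, 1446, 796]) cube([1157, 256, 199]);
translate([132, 1702, 995]) cube([1157, 256, 199]);
translate([132, 1958, 1194]) cube([1157, 256, 199]);
translate([132, 2214, 1393]) cube([1157, 256, 199]);
translate([132, 2470, 1592]) cube([1157, 256, 199]);


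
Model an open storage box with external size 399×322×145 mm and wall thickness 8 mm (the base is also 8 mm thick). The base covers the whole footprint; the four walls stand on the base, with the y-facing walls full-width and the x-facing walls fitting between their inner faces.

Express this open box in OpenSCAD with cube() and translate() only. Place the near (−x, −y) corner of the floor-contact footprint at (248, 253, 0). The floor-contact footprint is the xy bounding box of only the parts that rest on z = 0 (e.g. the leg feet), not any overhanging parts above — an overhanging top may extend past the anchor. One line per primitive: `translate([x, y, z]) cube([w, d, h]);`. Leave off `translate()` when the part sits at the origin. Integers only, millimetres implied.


translate([248, 253, 0]) cube([399, 322, 8]);
translate([248, 253, 8]) cube([399, 8, 137]);
translate([248, 567, 8]) cube([399, 8, 137]);
translate([248, 261, 8]) cube([8, 306, 137]);
translate([639, 261, 8]) cube([8, 306, 137]);


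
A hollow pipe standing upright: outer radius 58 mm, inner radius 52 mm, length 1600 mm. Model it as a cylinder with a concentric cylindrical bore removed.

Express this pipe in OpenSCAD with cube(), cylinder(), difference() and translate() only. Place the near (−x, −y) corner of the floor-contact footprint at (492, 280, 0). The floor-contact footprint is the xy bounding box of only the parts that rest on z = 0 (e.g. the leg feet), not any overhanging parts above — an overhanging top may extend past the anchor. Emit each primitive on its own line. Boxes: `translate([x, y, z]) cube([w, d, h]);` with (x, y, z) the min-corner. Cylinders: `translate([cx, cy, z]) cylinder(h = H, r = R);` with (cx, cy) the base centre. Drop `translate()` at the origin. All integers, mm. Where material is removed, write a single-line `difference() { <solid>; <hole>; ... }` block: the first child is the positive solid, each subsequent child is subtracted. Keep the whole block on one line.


difference() { translate([550, 338, 0]) cylinder(h = 1600, r = 58); translate([550, 338, 0]) cylinder(h = 1600, r = 52); }


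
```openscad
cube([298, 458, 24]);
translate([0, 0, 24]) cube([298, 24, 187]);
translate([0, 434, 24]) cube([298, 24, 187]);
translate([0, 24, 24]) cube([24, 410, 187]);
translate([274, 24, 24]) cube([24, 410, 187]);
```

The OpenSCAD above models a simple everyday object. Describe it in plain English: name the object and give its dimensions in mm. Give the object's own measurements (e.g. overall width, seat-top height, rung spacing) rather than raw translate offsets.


An open-topped rectangular box: outside dimensions 298×458×211 mm, with a uniform wall and base thickness of 24 mm. The base is a full 298×458 slab on the floor; four walls sit on top of the base. The front and back walls (the −y and +y sides) span the full width; the two side walls fit between them.


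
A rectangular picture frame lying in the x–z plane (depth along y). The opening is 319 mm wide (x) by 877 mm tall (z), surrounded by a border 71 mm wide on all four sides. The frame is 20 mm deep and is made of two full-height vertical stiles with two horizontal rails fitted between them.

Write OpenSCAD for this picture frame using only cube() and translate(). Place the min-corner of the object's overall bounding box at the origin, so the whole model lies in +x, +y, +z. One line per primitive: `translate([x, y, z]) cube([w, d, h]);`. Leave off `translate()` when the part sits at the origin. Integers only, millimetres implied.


cube([71, 20, 1019]);
translate([390, 0, 0]) cube([71, 20, 1019]);
translate([71, 0, 0]) cube([319, 20, 71]);
translate([71, 0, 948]) cube([319, 20, 71]);


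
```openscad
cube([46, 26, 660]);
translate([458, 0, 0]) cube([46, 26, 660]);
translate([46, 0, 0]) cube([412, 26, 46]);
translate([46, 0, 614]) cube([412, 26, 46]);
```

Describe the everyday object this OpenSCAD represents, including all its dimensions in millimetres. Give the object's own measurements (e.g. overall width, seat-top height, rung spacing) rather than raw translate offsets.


A rectangular picture frame lying in the x–z plane (depth along y). The opening is 412 mm wide (x) by 568 mm tall (z), surrounded by a border 46 mm wide on all four sides. The frame is 26 mm deep and is made of two full-height vertical stiles with two horizontal rails fitted between them.


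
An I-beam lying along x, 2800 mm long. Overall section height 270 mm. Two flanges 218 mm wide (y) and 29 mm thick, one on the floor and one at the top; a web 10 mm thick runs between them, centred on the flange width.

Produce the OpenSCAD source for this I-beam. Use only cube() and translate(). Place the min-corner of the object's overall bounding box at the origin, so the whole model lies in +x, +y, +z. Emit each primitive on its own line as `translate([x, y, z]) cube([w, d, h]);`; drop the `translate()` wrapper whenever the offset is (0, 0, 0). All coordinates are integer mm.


cube([2800, 218, 29]);
translate([0, 104, 29]) cube([2800, 10, 212]);
translate([0, 0, 241]) cube([2800, 218, 29]);


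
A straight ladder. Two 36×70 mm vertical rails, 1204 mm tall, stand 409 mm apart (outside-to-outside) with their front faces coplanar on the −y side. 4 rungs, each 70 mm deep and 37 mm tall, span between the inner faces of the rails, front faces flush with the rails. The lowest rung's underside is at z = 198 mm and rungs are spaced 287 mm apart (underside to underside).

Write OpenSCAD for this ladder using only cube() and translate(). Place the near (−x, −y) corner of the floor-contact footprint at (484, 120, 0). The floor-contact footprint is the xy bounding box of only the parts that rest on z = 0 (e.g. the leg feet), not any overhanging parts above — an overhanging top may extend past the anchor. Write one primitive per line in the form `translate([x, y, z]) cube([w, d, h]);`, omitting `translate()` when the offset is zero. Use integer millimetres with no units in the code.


translate([484, 120, 0]) cube([36, 70, 1204]);
translate([857, 120, 0]) cube([36, 70, 1204]);
translate([520, 120, 198]) cube([337, 70, 37]);
translate([520, 120, 485]) cube([337, 70, 37]);
translate([520, 120, 772]) cube([337, 70, 37]);
translate([520, 120, 1059]) cube([337, 70, 37]);


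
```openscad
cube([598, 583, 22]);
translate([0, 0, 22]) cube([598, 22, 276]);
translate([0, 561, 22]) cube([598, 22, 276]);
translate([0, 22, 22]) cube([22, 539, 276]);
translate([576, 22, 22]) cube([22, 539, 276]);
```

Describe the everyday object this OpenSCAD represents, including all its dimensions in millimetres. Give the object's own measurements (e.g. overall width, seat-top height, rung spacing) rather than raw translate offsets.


An open-topped rectangular box: outside dimensions 598×583×298 mm, with a uniform wall and base thickness of 22 mm. The base is a full 598×583 slab on the floor; four walls sit on top of the base. The front and back walls (the −y and +y sides) span the full width; the two side walls fit between them.


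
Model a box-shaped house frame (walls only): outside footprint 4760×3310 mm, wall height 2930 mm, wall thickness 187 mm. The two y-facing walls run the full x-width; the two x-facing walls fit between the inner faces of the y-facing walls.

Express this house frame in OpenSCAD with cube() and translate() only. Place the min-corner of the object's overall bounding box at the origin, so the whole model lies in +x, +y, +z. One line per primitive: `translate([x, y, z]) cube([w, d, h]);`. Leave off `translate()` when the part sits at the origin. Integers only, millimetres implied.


cube([4760, 187, 2930]);
translate([0, 3123, 0]) cube([4760, 187, 2930]);
translate([0, 187, 0]) cube([187, 2936, 2930]);
translate([4573, 187, 0]) cube([187, 2936, 2930]);


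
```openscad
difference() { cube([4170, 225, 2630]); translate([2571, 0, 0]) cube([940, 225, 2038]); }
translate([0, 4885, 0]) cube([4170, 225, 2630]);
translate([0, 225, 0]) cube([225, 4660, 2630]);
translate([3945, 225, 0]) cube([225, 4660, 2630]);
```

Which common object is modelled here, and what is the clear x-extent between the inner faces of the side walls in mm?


A single room. The interior width is 3720 mm.

Four walls enclosing a rectangle with a door in the front wall — a room. Outside width 4170 minus two 225 mm walls gives 3720 mm.


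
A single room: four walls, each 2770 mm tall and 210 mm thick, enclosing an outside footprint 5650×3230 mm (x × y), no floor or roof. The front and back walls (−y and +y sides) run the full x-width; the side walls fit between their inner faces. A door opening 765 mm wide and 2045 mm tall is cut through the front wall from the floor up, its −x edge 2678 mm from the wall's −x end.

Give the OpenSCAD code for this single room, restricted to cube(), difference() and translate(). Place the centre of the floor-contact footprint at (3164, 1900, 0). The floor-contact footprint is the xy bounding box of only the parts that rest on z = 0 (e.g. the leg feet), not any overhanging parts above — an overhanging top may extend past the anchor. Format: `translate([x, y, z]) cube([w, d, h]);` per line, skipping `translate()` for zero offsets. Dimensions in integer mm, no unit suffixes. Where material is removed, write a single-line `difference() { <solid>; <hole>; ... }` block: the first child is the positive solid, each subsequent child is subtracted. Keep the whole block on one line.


difference() { translate([339, 285, 0]) cube([5650, 210, 2770]); translate([3017, 285, 0]) cube([765, 210, 2045]); }
translate([339, 3305, 0]) cube([5650, 210, 2770]);
translate([339, 495, 0]) cube([210, 2810, 2770]);
translate([5779, 495, 0]) cube([210, 2810, 2770]);


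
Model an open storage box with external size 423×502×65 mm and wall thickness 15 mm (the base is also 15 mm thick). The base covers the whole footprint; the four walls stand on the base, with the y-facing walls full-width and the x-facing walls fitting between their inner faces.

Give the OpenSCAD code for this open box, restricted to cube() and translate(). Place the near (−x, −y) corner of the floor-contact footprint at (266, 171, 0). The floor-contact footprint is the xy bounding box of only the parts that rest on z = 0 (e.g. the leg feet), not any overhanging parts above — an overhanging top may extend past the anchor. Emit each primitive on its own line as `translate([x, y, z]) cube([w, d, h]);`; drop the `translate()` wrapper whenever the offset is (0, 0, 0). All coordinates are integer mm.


translate([266, 171, 0]) cube([423, 502, 15]);
translate([266, 171, 15]) cube([423, 15, 50]);
translate([266, 658, 15]) cube([423, 15, 50]);
translate([266, 186, 15]) cube([15, 472, 50]);
translate([674, 186, 15]) cube([15, 472, 50]);


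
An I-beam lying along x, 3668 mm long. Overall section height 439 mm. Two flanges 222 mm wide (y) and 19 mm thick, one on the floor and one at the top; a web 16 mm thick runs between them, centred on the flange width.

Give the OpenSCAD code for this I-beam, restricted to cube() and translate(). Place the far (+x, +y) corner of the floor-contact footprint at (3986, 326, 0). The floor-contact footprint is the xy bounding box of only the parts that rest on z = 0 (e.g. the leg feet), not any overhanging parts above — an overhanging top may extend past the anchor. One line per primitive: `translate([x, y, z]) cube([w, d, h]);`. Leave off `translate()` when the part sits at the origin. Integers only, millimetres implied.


translate([318, 104, 0]) cube([3668, 222, 19]);
translate([318, 207, 19]) cube([3668, 16, 401]);
translate([318, 104, 420]) cube([3668, 222, 19]);


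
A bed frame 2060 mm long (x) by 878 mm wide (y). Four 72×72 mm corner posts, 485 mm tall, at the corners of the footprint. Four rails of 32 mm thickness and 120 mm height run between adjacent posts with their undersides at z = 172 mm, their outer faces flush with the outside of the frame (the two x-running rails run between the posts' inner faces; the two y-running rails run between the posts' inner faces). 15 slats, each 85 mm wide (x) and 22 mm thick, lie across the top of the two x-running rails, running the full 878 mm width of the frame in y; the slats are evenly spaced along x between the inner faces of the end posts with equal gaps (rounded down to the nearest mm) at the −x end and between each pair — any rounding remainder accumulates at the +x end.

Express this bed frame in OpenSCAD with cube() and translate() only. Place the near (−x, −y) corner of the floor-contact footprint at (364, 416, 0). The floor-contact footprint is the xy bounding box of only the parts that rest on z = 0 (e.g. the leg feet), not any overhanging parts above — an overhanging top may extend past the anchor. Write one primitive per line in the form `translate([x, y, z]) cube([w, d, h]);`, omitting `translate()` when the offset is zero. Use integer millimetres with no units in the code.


translate([364, 416, 0]) cube([72, 72, 485]);
translate([364, 1222, 0]) cube([72, 72, 485]);
translate([2352, 416, 0]) cube([72, 72, 485]);
translate([2352, 1222, 0]) cube([72, 72, 485]);
translate([436, 416, 172]) cube([1916, 32, 120]);
translate([436, 1262, 172]) cube([1916, 32, 120]);
translate([364, 488, 172]) cube([32, 734, 120]);
translate([2392, 488, 172]) cube([32, 734, 120]);
translate([476, 416, 292]) cube([85, 878, 22]);
translate([601, 416, 292]) cube([85, 878, 22]);
translate([726, 416, 292]) cube([85, 878, 22]);
translate([851, 416, 292]) cube([85, 878, 22]);
translate([976, 416, 292]) cube([85, 878, 22]);
translate([1101, 416, 292]) cube([85, 878, 22]);
translate([1226, 416, 292]) cube([85, 878, 22]);
translate([1351, 416, 292]) cube([85, 878, 22]);
translate([1476, 416, 292]) cube([85, 878, 22]);
translate([1601, 416, 292]) cube([85, 878, 22]);
translate([1726, 416, 292]) cube([85, 878, 22]);
translate([1851, 416, 292]) cube([85, 878, 22]);
translate([1976, 416, 292]) cube([85, 878, 22]);
translate([2101, 416, 292]) cube([85, 878, 22]);
translate([2226, 416, 292]) cube([85, 878, 22]);


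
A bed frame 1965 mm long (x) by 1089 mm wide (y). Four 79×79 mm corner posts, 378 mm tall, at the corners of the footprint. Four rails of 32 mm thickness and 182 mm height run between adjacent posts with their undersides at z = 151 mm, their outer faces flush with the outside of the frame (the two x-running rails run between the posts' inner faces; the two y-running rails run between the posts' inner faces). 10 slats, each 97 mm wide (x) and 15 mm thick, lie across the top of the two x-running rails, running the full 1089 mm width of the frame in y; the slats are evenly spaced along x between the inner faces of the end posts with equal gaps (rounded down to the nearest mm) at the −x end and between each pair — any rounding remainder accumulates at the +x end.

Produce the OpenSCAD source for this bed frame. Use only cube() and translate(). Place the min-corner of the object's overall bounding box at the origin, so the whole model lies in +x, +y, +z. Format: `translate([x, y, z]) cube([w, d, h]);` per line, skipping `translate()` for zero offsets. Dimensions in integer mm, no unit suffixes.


cube([79, 79, 378]);
translate([0, 1010, 0]) cube([79, 79, 378]);
translate([1886, 0, 0]) cube([79, 79, 378]);
translate([1886, 1010, 0]) cube([79, 79, 378]);
translate([79, 0, 151]) cube([1807, 32, 182]);
translate([79, 1057, 151]) cube([1807, 32, 182]);
translate([0, 79, 151]) cube([32, 931, 182]);
translate([1933, 79, 151]) cube([32, 931, 182]);
translate([155, 0, 333]) cube([97, 1089, 15]);
translate([328, 0, 333]) cube([97, 1089, 15]);
translate([501, 0, 333]) cube([97, 1089, 15]);
translate([674, 0, 333]) cube([97, 1089, 15]);
translate([847, 0, 333]) cube([97, 1089, 15]);
translate([1020, 0, 333]) cube([97, 1089, 15]);
translate([1193, 0, 333]) cube([97, 1089, 15]);
translate([1366, 0, 333]) cube([97, 1089, 15]);
translate([1539, 0, 333]) cube([97, 1089, 15]);
translate([1712, 0, 333]) cube([97, 1089, 15]);


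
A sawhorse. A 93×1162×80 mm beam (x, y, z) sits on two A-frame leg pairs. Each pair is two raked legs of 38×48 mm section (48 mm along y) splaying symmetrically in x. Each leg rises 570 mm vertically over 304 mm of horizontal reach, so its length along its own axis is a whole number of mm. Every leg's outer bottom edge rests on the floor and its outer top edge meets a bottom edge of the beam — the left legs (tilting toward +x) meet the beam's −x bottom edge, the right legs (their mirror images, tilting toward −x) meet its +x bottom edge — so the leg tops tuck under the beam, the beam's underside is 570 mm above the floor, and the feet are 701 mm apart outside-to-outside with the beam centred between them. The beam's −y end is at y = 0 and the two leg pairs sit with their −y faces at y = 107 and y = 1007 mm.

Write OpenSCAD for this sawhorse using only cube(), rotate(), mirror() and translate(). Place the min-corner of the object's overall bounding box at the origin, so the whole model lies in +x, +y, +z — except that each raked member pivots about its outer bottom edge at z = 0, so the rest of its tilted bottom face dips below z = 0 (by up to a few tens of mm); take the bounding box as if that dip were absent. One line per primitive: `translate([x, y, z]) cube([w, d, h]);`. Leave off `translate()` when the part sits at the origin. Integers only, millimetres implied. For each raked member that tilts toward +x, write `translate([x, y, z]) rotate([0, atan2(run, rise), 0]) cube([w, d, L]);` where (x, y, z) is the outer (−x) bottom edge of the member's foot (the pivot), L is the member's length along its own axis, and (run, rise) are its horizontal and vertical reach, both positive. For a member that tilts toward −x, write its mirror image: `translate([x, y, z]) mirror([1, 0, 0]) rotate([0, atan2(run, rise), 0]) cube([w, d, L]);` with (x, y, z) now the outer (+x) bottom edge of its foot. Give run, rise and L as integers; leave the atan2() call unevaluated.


translate([304, 0, 570]) cube([93, 1162, 80]);
translate([0, 107, 0]) rotate([0, atan2(304, 570), 0]) cube([38, 48, 646]);
translate([701, 107, 0]) mirror([1, 0, 0]) rotate([0, atan2(304, 570), 0]) cube([38, 48, 646]);
translate([0, 1007, 0]) rotate([0, atan2(304, 570), 0]) cube([38, 48, 646]);
translate([701, 1007, 0]) mirror([1, 0, 0]) rotate([0, atan2(304, 570), 0]) cube([38, 48, 646]);


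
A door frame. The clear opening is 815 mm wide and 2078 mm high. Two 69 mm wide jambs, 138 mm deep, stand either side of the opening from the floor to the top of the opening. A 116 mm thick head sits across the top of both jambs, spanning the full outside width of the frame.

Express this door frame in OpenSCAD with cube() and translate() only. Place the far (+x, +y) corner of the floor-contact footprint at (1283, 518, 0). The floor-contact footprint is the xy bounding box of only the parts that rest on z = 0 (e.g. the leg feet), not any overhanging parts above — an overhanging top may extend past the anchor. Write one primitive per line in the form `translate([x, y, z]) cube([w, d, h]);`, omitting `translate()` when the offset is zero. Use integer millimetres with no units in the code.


translate([330, 380, 0]) cube([69, 138, 2078]);
translate([1214, 380, 0]) cube([69, 138, 2078]);
translate([330, 380, 2078]) cube([953, 138, 116]);
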